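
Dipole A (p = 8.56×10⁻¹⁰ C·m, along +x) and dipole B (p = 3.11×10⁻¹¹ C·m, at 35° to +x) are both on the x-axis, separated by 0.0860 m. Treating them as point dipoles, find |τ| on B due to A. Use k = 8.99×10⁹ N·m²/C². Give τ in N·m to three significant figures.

The second dipole sits on the axis of the first, so the field there is axial: E₁ = 2kp₁/r³ along +x.
E₁ = 2(8.99×10⁹)(8.56×10⁻¹⁰)/(0.0860)³ = 2.420×10⁴ N/C.
Torque on the second dipole: τ = p₂ E₁ sinθ.
τ = (3.11×10⁻¹¹)(2.420×10⁴)·sin35° = 4.316×10⁻⁷ N·m.

τ ≈ 4.32×10⁻⁷ N·m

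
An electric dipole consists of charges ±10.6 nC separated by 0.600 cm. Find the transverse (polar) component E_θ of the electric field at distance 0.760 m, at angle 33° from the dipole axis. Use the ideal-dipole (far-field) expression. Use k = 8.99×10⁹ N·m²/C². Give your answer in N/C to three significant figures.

Dipole moment p = qd = (1.06×10⁻⁸ C)(0.00600 m) = 6.36×10⁻¹¹ C·m.
For a dipole, E_θ = (kp sinθ)/r³.
kp/r³ = (8.99×10⁹)(6.36×10⁻¹¹)/(0.760)³ = 1.302 N/C.
E_θ = 1.302·sin33° = 0.7094 N/C.

E_θ ≈ 0.709 N/C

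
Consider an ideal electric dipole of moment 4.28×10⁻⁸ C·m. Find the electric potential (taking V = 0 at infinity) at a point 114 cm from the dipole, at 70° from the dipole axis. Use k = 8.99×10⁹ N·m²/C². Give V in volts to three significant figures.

V ≈ 101 V

The dipole potential is V = kp cosθ / r².
V = (8.99×10⁹)(4.28×10⁻⁸)·cos70° / (1.14)² = 101.3 V.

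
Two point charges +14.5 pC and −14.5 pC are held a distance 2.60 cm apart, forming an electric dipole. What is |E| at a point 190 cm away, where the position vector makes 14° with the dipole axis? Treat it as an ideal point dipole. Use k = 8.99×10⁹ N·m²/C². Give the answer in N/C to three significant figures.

Dipole moment p = qd = (1.45×10⁻¹¹ C)(0.0260 m) = 3.77×10⁻¹³ C·m.
At angle θ the dipole field magnitude is E = (kp/r³)·√(1 + 3cos²θ).
kp/r³ = (8.99×10⁹)(3.77×10⁻¹³) / (1.90)³ = 4.941×10⁻⁴ N/C.
√(1 + 3cos²14°) = √(1 + 3·0.9415) = √3.8244 ≈ 1.9556.
E ≈ 4.941×10⁻⁴ × 1.956 = 9.663×10⁻⁴ N/C.

E ≈ 9.66×10⁻⁴ N/C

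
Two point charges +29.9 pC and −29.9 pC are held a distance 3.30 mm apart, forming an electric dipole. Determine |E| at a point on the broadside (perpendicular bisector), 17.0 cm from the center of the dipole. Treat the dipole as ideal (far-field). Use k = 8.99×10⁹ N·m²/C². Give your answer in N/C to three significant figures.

E ≈ 0.181 N/C

Dipole moment p = qd = (2.99×10⁻¹¹ C)(0.00330 m) = 9.867×10⁻¹⁴ C·m.
On the perpendicular bisector E = kp/r³ (half the axial value at the same distance).
E = (8.99×10⁹)(9.867×10⁻¹⁴) / (0.170)³ = 0.1806 N/C.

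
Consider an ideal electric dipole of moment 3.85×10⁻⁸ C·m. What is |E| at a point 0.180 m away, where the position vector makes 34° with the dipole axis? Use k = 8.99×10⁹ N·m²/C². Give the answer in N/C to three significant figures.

E ≈ 1.04×10⁵ N/C

At angle θ the dipole field magnitude is E = (kp/r³)·√(1 + 3cos²θ).
kp/r³ = (8.99×10⁹)(3.85×10⁻⁸) / (0.180)³ = 5.935×10⁴ N/C.
√(1 + 3cos²34°) = √(1 + 3·0.6873) = √3.0619 ≈ 1.7498.
E ≈ 5.935×10⁴ × 1.750 = 1.038×10⁵ N/C.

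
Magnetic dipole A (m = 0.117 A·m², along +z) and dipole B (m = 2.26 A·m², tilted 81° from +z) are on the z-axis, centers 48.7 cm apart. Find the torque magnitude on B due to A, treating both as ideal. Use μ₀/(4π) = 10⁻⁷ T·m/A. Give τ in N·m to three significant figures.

Dipole B is on the axis of dipole A, so B₁ there is axial: B₁ = (μ₀/4π)·2m₁/r³ along +z.
B₁ = 2(10⁻⁷)(0.117)/(0.487)³ = 2.026×10⁻⁷ T.
τ = m₂ B₁ sinθ.
τ = (2.26)(2.026×10⁻⁷)·sin81° = 4.522×10⁻⁷ N·m.

τ ≈ 4.52×10⁻⁷ N·m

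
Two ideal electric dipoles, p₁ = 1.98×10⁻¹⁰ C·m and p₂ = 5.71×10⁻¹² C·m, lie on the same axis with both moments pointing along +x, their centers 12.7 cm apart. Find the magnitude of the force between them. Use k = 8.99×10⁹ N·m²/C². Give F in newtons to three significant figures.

F ≈ 2.34×10⁻⁷ N

On-axis field of dipole 1 at distance r: E = 2kp₁/r³. Force on dipole 2 is F = p₂·dE/dr (gradient along axis).
dE/dr = −6kp₁/r⁴, so |F| = 6kp₁p₂/r⁴ (attractive for aligned moments).
F = 6(8.99×10⁹)(1.98×10⁻¹⁰)(5.71×10⁻¹²)/(0.127)⁴ = 2.344×10⁻⁷ N.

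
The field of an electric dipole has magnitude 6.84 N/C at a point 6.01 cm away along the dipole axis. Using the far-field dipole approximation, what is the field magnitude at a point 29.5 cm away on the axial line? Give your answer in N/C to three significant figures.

E ≈ 0.0578 N/C

Dipole fields scale as 1/r³ in the far field; the geometry is the same at both points.
E₂ = E₁ · (r₁/r₂)³ = 6.84 · (6.01/29.5)³.
(r₁/r₂)³ = (0.2037)³ = 0.008456.
E₂ ≈ 0.05784 N/C.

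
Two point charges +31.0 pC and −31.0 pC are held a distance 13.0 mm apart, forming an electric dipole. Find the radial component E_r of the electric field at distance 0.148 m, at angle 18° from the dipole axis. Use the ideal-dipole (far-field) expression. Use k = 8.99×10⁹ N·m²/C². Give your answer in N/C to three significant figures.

Dipole moment p = qd = (3.10×10⁻¹¹ C)(0.0130 m) = 4.03×10⁻¹³ C·m.
For a dipole, E_r = (2kp cosθ)/r³.
kp/r³ = (8.99×10⁹)(4.03×10⁻¹³)/(0.148)³ = 1.118 N/C.
E_r = 2·1.118·cos18° = 2.126 N/C.

E_r ≈ 2.13 N/C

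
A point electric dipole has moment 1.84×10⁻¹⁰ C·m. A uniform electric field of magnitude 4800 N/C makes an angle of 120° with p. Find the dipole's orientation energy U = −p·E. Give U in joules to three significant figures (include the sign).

U ≈ 4.42×10⁻⁷ J

U = −p·E = −pE cosθ.
U = −(1.84×10⁻¹⁰)(4800)·cos120° = 4.416×10⁻⁷ J.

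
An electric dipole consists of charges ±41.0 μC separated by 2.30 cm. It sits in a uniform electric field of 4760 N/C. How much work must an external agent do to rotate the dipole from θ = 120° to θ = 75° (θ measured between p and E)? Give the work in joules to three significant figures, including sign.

W ≈ -0.00341 J

Dipole moment p = qd = (4.10×10⁻⁵ C)(0.0230 m) = 9.43×10⁻⁷ C·m.
W_ext = ΔU = U(θ₂) − U(θ₁) = −pE cosθ₂ − (−pE cosθ₁) = pE(cosθ₁ − cosθ₂).
W = (9.43×10⁻⁷)(4760)·(cos120° − cos75°) = (0.004489)·(-0.7588) = -0.003406 J.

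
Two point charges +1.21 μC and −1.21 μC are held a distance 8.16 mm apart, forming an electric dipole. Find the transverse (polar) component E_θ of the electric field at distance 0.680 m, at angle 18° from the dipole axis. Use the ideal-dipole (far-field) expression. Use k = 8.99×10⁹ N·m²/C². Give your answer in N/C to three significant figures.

Dipole moment p = qd = (1.21×10⁻⁶ C)(0.00816 m) = 9.874×10⁻⁹ C·m.
For a dipole, E_θ = (kp sinθ)/r³.
kp/r³ = (8.99×10⁹)(9.874×10⁻⁹)/(0.680)³ = 282.3 N/C.
E_θ = 282.3·sin18° = 87.24 N/C.

E_θ ≈ 87.2 N/C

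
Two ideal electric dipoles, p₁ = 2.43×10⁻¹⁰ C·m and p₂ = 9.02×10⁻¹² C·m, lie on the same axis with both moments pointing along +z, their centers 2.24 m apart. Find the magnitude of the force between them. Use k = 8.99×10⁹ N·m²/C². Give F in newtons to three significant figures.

F ≈ 4.70×10⁻¹² N

On-axis field of dipole 1 at distance r: E = 2kp₁/r³. Force on dipole 2 is F = p₂·dE/dr (gradient along axis).
dE/dr = −6kp₁/r⁴, so |F| = 6kp₁p₂/r⁴ (attractive for aligned moments).
F = 6(8.99×10⁹)(2.43×10⁻¹⁰)(9.02×10⁻¹²)/(2.24)⁴ = 4.696×10⁻¹² N.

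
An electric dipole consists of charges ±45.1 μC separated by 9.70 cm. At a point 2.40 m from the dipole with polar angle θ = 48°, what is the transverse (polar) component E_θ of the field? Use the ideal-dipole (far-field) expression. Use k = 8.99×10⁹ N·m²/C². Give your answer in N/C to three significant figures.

E_θ ≈ 2110 N/C

Dipole moment p = qd = (4.51×10⁻⁵ C)(0.0970 m) = 4.375×10⁻⁶ C·m.
For a dipole, E_θ = (kp sinθ)/r³.
kp/r³ = (8.99×10⁹)(4.375×10⁻⁶)/(2.40)³ = 2845 N/C.
E_θ = 2845·sin48° = 2114 N/C.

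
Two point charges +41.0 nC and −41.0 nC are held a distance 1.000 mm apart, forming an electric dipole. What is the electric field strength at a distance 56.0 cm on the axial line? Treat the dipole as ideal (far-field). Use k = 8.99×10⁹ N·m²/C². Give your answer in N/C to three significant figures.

Dipole moment p = qd = (4.10×10⁻⁸ C)(0.00100 m) = 4.10×10⁻¹¹ C·m.
On the dipole axis E = 2kp/r³.
E = 2·(8.99×10⁹)(4.10×10⁻¹¹) / (0.560)³ = 4.198 N/C.

E ≈ 4.20 N/C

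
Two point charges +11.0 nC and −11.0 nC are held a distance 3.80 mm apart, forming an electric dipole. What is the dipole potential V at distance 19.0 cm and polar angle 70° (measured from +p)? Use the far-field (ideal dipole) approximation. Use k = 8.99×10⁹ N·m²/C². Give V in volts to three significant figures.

V ≈ 3.56 V

Dipole moment p = qd = (1.10×10⁻⁸ C)(0.00380 m) = 4.18×10⁻¹¹ C·m.
The dipole potential is V = kp cosθ / r².
V = (8.99×10⁹)(4.18×10⁻¹¹)·cos70° / (0.190)² = 3.560 V.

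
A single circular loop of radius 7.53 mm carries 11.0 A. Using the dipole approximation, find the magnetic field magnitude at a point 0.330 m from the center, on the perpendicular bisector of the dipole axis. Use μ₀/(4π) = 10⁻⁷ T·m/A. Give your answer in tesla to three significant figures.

Magnetic moment m = IA = Iπa² = (11.0)·π·(0.00753)² = 0.001959 A·m².
In the equatorial plane B = (μ₀/4π)·m/r³ (half the axial value).
B = (10⁻⁷)·(0.001959) / (0.330)³ = 5.451×10⁻⁹ T.

B ≈ 5.45×10⁻⁹ T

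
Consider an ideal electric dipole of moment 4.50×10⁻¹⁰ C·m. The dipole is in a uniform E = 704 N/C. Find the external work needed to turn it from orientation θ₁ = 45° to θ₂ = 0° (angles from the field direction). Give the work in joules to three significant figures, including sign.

W ≈ -9.28×10⁻⁸ J

W_ext = ΔU = U(θ₂) − U(θ₁) = −pE cosθ₂ − (−pE cosθ₁) = pE(cosθ₁ − cosθ₂).
W = (4.50×10⁻¹⁰)(704)·(cos45° − cos0°) = (3.168×10⁻⁷)·(-0.2929) = -9.279×10⁻⁸ J.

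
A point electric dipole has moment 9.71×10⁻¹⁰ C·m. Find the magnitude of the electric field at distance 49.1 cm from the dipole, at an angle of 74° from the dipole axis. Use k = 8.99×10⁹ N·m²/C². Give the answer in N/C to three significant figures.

At angle θ the dipole field magnitude is E = (kp/r³)·√(1 + 3cos²θ).
kp/r³ = (8.99×10⁹)(9.71×10⁻¹⁰) / (0.491)³ = 73.75 N/C.
√(1 + 3cos²74°) = √(1 + 3·0.0760) = √1.2279 ≈ 1.1081.
E ≈ 73.75 × 1.108 = 81.72 N/C.

E ≈ 81.7 N/C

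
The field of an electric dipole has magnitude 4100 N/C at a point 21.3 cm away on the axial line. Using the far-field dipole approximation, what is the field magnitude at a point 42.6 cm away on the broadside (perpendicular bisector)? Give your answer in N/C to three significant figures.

E ≈ 256 N/C

Dipole fields scale as 1/r³ in the far field.
The axial field is twice the equatorial field at the same r, so the geometry factor is 1/2.
E₂ = E₁ · (1/2) · (r₁/r₂)³ = 4100 · 0.5 · (21.3/42.6)³.
(r₁/r₂)³ = (0.5)³ = 0.125.
E₂ ≈ 256.2 N/C.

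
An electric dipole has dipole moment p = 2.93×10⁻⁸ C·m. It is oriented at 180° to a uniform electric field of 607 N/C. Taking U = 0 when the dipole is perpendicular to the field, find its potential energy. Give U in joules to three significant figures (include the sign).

U ≈ 1.78×10⁻⁵ J

U = −p·E = −pE cosθ.
U = −(2.93×10⁻⁸)(607)·cos180° = 1.779×10⁻⁵ J.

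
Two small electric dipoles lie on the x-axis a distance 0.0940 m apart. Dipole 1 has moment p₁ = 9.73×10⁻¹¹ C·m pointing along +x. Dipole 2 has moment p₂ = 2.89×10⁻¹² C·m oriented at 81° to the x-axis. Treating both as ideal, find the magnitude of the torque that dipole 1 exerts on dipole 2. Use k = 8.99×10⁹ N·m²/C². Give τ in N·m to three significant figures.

τ ≈ 6.01×10⁻⁹ N·m

The second dipole sits on the axis of the first, so the field there is axial: E₁ = 2kp₁/r³ along +x.
E₁ = 2(8.99×10⁹)(9.73×10⁻¹¹)/(0.0940)³ = 2106 N/C.
Torque on the second dipole: τ = p₂ E₁ sinθ.
τ = (2.89×10⁻¹²)(2106)·sin81° = 6.012×10⁻⁹ N·m.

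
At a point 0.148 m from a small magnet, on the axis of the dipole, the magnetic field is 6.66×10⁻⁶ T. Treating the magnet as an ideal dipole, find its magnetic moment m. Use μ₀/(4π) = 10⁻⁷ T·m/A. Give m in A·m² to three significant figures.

m ≈ 0.108 A·m²

On axis B = (μ₀/4π)·2m/r³, so m = Br³·4π/(μ₀·2).
m = (6.66×10⁻⁶)·(0.148)³ / (2·10⁻⁷) = 0.1080 A·m².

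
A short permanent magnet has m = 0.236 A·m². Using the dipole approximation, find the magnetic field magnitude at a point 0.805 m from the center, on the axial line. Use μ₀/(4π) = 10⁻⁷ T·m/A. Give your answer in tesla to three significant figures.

B ≈ 9.05×10⁻⁸ T

On axis B = (μ₀/4π)·2m/r³.
B = 2·(10⁻⁷)·(0.236) / (0.805)³ = 9.048×10⁻⁸ T.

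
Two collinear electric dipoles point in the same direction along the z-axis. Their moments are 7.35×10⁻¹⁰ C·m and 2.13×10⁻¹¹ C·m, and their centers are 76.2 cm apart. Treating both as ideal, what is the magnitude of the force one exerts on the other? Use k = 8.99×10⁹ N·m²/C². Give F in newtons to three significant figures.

F ≈ 2.50×10⁻⁹ N

On-axis field of dipole 1 at distance r: E = 2kp₁/r³. Force on dipole 2 is F = p₂·dE/dr (gradient along axis).
dE/dr = −6kp₁/r⁴, so |F| = 6kp₁p₂/r⁴ (attractive for aligned moments).
F = 6(8.99×10⁹)(7.35×10⁻¹⁰)(2.13×10⁻¹¹)/(0.762)⁴ = 2.505×10⁻⁹ N.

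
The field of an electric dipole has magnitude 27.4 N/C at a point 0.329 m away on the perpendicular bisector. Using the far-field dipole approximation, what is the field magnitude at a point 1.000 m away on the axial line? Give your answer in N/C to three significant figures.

Dipole fields scale as 1/r³ in the far field.
The axial field is twice the equatorial field at the same r, so the geometry factor is 2/1.
E₂ = E₁ · (2/1) · (r₁/r₂)³ = 27.4 · 2 · (0.329/1.000)³.
(r₁/r₂)³ = (0.329)³ = 0.03561.
E₂ ≈ 1.951 N/C.

E ≈ 1.95 N/C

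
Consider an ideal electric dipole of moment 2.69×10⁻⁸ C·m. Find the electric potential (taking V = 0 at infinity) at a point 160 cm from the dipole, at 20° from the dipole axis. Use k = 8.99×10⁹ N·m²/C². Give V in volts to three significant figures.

V ≈ 88.8 V

The dipole potential is V = kp cosθ / r².
V = (8.99×10⁹)(2.69×10⁻⁸)·cos20° / (1.60)² = 88.77 V.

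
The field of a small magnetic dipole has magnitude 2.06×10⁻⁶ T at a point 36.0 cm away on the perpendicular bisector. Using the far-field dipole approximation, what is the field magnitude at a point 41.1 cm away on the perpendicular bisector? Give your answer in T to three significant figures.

Dipole fields scale as 1/r³ in the far field; the geometry is the same at both points.
B₂ = B₁ · (r₁/r₂)³ = 2.06×10⁻⁶ · (36.0/41.1)³.
(r₁/r₂)³ = (0.8759)³ = 0.672.
B₂ ≈ 1.384×10⁻⁶ T.

B ≈ 1.38×10⁻⁶ T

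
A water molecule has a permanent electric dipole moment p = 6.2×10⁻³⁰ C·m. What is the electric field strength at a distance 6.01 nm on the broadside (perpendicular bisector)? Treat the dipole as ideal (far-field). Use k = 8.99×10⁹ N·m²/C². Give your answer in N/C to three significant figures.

E ≈ 2.57×10⁵ N/C

In the equatorial plane E = kp/r³.
E = (8.99×10⁹)(6.20×10⁻³⁰) / (6.01×10⁻⁹)³ = 2.568×10⁵ N/C.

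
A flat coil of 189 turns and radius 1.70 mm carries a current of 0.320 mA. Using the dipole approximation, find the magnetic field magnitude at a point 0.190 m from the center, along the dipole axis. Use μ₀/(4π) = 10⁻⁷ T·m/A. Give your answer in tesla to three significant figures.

B ≈ 1.60×10⁻¹¹ T

m = NIA = NIπa² = 189·(3.20×10⁻⁴)·π·(0.00170)² = 5.491×10⁻⁷ A·m².
On axis B = (μ₀/4π)·2m/r³.
B = 2·(10⁻⁷)·(5.491×10⁻⁷) / (0.190)³ = 1.601×10⁻¹¹ T.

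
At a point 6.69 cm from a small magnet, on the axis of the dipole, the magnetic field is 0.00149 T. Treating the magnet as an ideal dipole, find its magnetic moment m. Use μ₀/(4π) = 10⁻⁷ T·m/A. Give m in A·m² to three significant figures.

On axis B = (μ₀/4π)·2m/r³, so m = Br³·4π/(μ₀·2).
m = (0.00149)·(0.0669)³ / (2·10⁻⁷) = 2.231 A·m².

m ≈ 2.23 A·m²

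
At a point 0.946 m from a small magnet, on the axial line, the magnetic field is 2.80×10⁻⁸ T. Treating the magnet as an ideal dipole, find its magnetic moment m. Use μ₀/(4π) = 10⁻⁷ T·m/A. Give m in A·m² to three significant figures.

m ≈ 0.119 A·m²

On axis B = (μ₀/4π)·2m/r³, so m = Br³·4π/(μ₀·2).
m = (2.80×10⁻⁸)·(0.946)³ / (2·10⁻⁷) = 0.1185 A·m².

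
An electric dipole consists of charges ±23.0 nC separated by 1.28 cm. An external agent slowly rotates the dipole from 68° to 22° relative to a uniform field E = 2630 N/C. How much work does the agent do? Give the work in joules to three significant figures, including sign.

Dipole moment p = qd = (2.30×10⁻⁸ C)(0.0128 m) = 2.944×10⁻¹⁰ C·m.
W_ext = ΔU = U(θ₂) − U(θ₁) = −pE cosθ₂ − (−pE cosθ₁) = pE(cosθ₁ − cosθ₂).
W = (2.944×10⁻¹⁰)(2630)·(cos68° − cos22°) = (7.743×10⁻⁷)·(-0.5526) = -4.278×10⁻⁷ J.

W ≈ -4.28×10⁻⁷ J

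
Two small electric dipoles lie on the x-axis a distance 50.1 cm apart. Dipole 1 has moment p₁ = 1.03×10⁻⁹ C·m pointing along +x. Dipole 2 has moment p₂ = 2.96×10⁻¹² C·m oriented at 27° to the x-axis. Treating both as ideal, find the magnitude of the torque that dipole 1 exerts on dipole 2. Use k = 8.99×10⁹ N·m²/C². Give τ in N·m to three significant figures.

τ ≈ 1.98×10⁻¹⁰ N·m

The second dipole sits on the axis of the first, so the field there is axial: E₁ = 2kp₁/r³ along +x.
E₁ = 2(8.99×10⁹)(1.03×10⁻⁹)/(0.501)³ = 147.3 N/C.
Torque on the second dipole: τ = p₂ E₁ sinθ.
τ = (2.96×10⁻¹²)(147.3)·sin27° = 1.979×10⁻¹⁰ N·m.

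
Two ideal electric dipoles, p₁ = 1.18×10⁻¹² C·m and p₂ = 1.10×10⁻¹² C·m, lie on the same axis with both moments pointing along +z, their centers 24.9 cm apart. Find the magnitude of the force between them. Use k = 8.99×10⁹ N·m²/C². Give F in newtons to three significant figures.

On-axis field of dipole 1 at distance r: E = 2kp₁/r³. Force on dipole 2 is F = p₂·dE/dr (gradient along axis).
dE/dr = −6kp₁/r⁴, so |F| = 6kp₁p₂/r⁴ (attractive for aligned moments).
F = 6(8.99×10⁹)(1.18×10⁻¹²)(1.10×10⁻¹²)/(0.249)⁴ = 1.821×10⁻¹¹ N.

F ≈ 1.82×10⁻¹¹ N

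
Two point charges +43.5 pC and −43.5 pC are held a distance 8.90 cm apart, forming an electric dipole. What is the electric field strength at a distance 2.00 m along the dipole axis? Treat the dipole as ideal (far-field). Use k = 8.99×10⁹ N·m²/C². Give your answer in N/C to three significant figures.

Dipole moment p = qd = (4.35×10⁻¹¹ C)(0.0890 m) = 3.872×10⁻¹² C·m.
On the dipole axis E = 2kp/r³.
E = 2·(8.99×10⁹)(3.872×10⁻¹²) / (2.00)³ = 0.008702 N/C.

E ≈ 0.00870 N/C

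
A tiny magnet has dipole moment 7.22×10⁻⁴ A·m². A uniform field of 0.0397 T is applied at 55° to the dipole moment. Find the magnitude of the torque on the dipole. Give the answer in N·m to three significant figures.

Torque on a magnetic dipole: τ = mB sinθ.
τ = (7.22×10⁻⁴)(0.0397)·sin55° = 2.348×10⁻⁵ N·m.

τ ≈ 2.35×10⁻⁵ N·m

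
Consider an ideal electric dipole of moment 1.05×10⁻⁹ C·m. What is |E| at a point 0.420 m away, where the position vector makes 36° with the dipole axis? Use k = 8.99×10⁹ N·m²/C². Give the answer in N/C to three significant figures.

E ≈ 219 N/C

At angle θ the dipole field magnitude is E = (kp/r³)·√(1 + 3cos²θ).
kp/r³ = (8.99×10⁹)(1.05×10⁻⁹) / (0.420)³ = 127.4 N/C.
√(1 + 3cos²36°) = √(1 + 3·0.6545) = √2.9635 ≈ 1.7215.
E ≈ 127.4 × 1.721 = 219.3 N/C.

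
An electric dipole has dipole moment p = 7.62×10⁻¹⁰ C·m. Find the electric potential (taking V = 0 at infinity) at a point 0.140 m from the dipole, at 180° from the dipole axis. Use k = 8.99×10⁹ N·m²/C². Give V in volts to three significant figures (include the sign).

V ≈ -350 V

The dipole potential is V = kp cosθ / r².
V = (8.99×10⁹)(7.62×10⁻¹⁰)·cos180° / (0.140)² = -349.5 V.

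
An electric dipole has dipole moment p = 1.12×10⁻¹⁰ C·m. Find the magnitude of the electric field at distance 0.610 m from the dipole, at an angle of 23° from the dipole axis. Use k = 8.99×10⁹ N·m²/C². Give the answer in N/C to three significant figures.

At angle θ the dipole field magnitude is E = (kp/r³)·√(1 + 3cos²θ).
kp/r³ = (8.99×10⁹)(1.12×10⁻¹⁰) / (0.610)³ = 4.436 N/C.
√(1 + 3cos²23°) = √(1 + 3·0.8473) = √3.5420 ≈ 1.8820.
E ≈ 4.436 × 1.882 = 8.349 N/C.

E ≈ 8.35 N/C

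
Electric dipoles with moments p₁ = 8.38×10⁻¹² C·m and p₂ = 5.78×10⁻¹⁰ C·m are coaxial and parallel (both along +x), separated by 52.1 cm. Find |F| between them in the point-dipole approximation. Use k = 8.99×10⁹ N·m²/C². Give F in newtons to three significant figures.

F ≈ 3.55×10⁻⁹ N

On-axis field of dipole 1 at distance r: E = 2kp₁/r³. Force on dipole 2 is F = p₂·dE/dr (gradient along axis).
dE/dr = −6kp₁/r⁴, so |F| = 6kp₁p₂/r⁴ (attractive for aligned moments).
F = 6(8.99×10⁹)(8.38×10⁻¹²)(5.78×10⁻¹⁰)/(0.521)⁴ = 3.546×10⁻⁹ N.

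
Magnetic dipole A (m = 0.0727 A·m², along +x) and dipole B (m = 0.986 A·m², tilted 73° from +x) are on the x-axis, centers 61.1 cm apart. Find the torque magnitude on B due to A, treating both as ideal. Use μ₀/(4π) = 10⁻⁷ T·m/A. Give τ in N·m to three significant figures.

τ ≈ 6.01×10⁻⁸ N·m

Dipole B is on the axis of dipole A, so B₁ there is axial: B₁ = (μ₀/4π)·2m₁/r³ along +x.
B₁ = 2(10⁻⁷)(0.0727)/(0.611)³ = 6.374×10⁻⁸ T.
τ = m₂ B₁ sinθ.
τ = (0.986)(6.374×10⁻⁸)·sin73° = 6.011×10⁻⁸ N·m.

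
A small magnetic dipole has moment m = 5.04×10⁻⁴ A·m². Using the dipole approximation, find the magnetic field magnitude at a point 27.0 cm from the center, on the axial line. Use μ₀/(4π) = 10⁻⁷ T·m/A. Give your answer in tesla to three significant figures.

B ≈ 5.12×10⁻⁹ T

On axis B = (μ₀/4π)·2m/r³.
B = 2·(10⁻⁷)·(5.04×10⁻⁴) / (0.270)³ = 5.121×10⁻⁹ T.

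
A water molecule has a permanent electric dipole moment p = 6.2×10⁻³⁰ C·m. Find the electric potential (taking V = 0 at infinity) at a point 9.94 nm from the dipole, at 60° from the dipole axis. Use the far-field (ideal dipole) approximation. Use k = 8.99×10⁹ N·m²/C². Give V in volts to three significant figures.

The dipole potential is V = kp cosθ / r².
V = (8.99×10⁹)(6.20×10⁻³⁰)·cos60° / (9.94×10⁻⁹)² = 2.821×10⁻⁴ V.

V ≈ 2.82×10⁻⁴ V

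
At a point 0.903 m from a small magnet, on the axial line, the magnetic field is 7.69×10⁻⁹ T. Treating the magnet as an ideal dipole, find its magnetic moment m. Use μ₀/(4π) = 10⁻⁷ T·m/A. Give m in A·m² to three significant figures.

On axis B = (μ₀/4π)·2m/r³, so m = Br³·4π/(μ₀·2).
m = (7.69×10⁻⁹)·(0.903)³ / (2·10⁻⁷) = 0.02831 A·m².

m ≈ 0.0283 A·m²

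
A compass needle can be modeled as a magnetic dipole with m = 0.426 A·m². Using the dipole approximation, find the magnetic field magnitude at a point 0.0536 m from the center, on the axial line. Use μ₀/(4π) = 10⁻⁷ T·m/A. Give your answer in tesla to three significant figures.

On axis B = (μ₀/4π)·2m/r³.
B = 2·(10⁻⁷)·(0.426) / (0.0536)³ = 5.533×10⁻⁴ T.

B ≈ 5.53×10⁻⁴ T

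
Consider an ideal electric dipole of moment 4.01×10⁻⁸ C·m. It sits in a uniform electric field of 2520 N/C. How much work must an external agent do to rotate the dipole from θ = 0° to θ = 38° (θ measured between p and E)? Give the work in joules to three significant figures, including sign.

W_ext = ΔU = U(θ₂) − U(θ₁) = −pE cosθ₂ − (−pE cosθ₁) = pE(cosθ₁ − cosθ₂).
W = (4.01×10⁻⁸)(2520)·(cos0° − cos38°) = (1.011×10⁻⁴)·(+0.2120) = 2.142×10⁻⁵ J.

W ≈ 2.14×10⁻⁵ J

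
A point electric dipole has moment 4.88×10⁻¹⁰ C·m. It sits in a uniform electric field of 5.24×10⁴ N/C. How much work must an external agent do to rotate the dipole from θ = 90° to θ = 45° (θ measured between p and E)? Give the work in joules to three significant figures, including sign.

W_ext = ΔU = U(θ₂) − U(θ₁) = −pE cosθ₂ − (−pE cosθ₁) = pE(cosθ₁ − cosθ₂).
W = (4.88×10⁻¹⁰)(5.24×10⁴)·(cos90° − cos45°) = (2.557×10⁻⁵)·(-0.7071) = -1.808×10⁻⁵ J.

W ≈ -1.81×10⁻⁵ J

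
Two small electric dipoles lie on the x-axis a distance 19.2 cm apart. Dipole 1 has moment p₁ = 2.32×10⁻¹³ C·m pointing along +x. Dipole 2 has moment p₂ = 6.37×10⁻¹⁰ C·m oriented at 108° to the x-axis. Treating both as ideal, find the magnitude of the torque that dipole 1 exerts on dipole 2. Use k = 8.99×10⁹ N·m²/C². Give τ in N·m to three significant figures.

τ ≈ 3.57×10⁻¹⁰ N·m

The second dipole sits on the axis of the first, so the field there is axial: E₁ = 2kp₁/r³ along +x.
E₁ = 2(8.99×10⁹)(2.32×10⁻¹³)/(0.192)³ = 0.5894 N/C.
Torque on the second dipole: τ = p₂ E₁ sinθ.
τ = (6.37×10⁻¹⁰)(0.5894)·sin108° = 3.570×10⁻¹⁰ N·m.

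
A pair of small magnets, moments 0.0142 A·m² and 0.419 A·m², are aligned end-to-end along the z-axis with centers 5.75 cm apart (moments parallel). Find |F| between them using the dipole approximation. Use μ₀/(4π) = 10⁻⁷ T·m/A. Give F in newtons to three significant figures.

F ≈ 3.27×10⁻⁴ N

On-axis B of dipole 1: B = (μ₀/4π)·2m₁/r³. Force on dipole 2: F = m₂·dB/dr.
dB/dr = −(μ₀/4π)·6m₁/r⁴, so |F| = (μ₀/4π)·6m₁m₂/r⁴.
F = 6(10⁻⁷)(0.0142)(0.419)/(0.0575)⁴ = 3.266×10⁻⁴ N.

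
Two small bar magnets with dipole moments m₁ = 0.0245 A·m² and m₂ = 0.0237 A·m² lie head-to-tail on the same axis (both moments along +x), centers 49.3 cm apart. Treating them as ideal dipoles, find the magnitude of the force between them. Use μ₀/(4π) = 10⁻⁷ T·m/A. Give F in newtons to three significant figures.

On-axis B of dipole 1: B = (μ₀/4π)·2m₁/r³. Force on dipole 2: F = m₂·dB/dr.
dB/dr = −(μ₀/4π)·6m₁/r⁴, so |F| = (μ₀/4π)·6m₁m₂/r⁴.
F = 6(10⁻⁷)(0.0245)(0.0237)/(0.493)⁴ = 5.898×10⁻⁹ N.

F ≈ 5.90×10⁻⁹ N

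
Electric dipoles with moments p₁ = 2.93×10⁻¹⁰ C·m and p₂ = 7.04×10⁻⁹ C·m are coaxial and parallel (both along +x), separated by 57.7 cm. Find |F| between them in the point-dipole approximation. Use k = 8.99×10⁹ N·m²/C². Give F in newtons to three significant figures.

F ≈ 1.00×10⁻⁶ N

On-axis field of dipole 1 at distance r: E = 2kp₁/r³. Force on dipole 2 is F = p₂·dE/dr (gradient along axis).
dE/dr = −6kp₁/r⁴, so |F| = 6kp₁p₂/r⁴ (attractive for aligned moments).
F = 6(8.99×10⁹)(2.93×10⁻¹⁰)(7.04×10⁻⁹)/(0.577)⁴ = 1.004×10⁻⁶ N.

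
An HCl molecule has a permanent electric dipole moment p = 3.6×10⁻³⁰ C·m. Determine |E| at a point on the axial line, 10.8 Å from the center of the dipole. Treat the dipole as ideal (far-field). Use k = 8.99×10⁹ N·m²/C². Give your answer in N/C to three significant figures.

E ≈ 5.14×10⁷ N/C

On the dipole axis E = 2kp/r³.
E = 2·(8.99×10⁹)(3.60×10⁻³⁰) / (1.08×10⁻⁹)³ = 5.138×10⁷ N/C.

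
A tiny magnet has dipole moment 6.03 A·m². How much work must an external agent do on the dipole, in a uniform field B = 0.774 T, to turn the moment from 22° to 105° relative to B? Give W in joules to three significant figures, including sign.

W_ext = ΔU = −mB cosθ₂ + mB cosθ₁ = mB(cosθ₁ − cosθ₂).
W = (6.03)(0.774)·(cos22° − cos105°) = (4.667)·(+1.1860) = 5.535 J.

W ≈ 5.54 J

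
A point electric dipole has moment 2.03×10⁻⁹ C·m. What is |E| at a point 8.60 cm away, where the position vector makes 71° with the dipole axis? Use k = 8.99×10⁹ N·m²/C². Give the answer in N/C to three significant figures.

At angle θ the dipole field magnitude is E = (kp/r³)·√(1 + 3cos²θ).
kp/r³ = (8.99×10⁹)(2.03×10⁻⁹) / (0.0860)³ = 2.869×10⁴ N/C.
√(1 + 3cos²71°) = √(1 + 3·0.1060) = √1.3180 ≈ 1.1480.
E ≈ 2.869×10⁴ × 1.148 = 3.294×10⁴ N/C.

E ≈ 3.29×10⁴ N/C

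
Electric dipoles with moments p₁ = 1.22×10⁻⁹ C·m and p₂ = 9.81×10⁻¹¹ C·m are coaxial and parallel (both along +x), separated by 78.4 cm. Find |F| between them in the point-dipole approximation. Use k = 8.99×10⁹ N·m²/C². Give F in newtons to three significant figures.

F ≈ 1.71×10⁻⁸ N

On-axis field of dipole 1 at distance r: E = 2kp₁/r³. Force on dipole 2 is F = p₂·dE/dr (gradient along axis).
dE/dr = −6kp₁/r⁴, so |F| = 6kp₁p₂/r⁴ (attractive for aligned moments).
F = 6(8.99×10⁹)(1.22×10⁻⁹)(9.81×10⁻¹¹)/(0.784)⁴ = 1.709×10⁻⁸ N.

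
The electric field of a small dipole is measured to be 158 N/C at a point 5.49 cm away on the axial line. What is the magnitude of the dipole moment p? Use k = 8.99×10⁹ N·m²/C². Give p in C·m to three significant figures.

p ≈ 1.45×10⁻¹² C·m

On axis E = 2kp/r³, so p = Er³/(2k).
p = (158)·(0.0549)³ / (2·8.99×10⁹) = 1.454×10⁻¹² C·m.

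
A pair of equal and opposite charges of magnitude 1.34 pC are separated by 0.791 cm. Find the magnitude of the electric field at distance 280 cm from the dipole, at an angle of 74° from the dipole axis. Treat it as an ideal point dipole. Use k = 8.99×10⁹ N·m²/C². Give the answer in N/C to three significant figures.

Dipole moment p = qd = (1.34×10⁻¹² C)(0.00791 m) = 1.06×10⁻¹⁴ C·m.
At angle θ the dipole field magnitude is E = (kp/r³)·√(1 + 3cos²θ).
kp/r³ = (8.99×10⁹)(1.06×10⁻¹⁴) / (2.80)³ = 4.341×10⁻⁶ N/C.
√(1 + 3cos²74°) = √(1 + 3·0.0760) = √1.2279 ≈ 1.1081.
E ≈ 4.341×10⁻⁶ × 1.108 = 4.810×10⁻⁶ N/C.

E ≈ 4.81×10⁻⁶ N/C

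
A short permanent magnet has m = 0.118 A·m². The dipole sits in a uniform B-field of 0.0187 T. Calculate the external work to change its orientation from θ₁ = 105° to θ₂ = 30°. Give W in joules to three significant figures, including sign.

W ≈ -0.00248 J

W_ext = ΔU = −mB cosθ₂ + mB cosθ₁ = mB(cosθ₁ − cosθ₂).
W = (0.118)(0.0187)·(cos105° − cos30°) = (0.002207)·(-1.1248) = -0.002482 J.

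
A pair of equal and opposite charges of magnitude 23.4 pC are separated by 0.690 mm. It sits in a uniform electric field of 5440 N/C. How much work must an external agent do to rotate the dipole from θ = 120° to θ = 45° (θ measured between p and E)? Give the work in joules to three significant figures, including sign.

W ≈ -1.06×10⁻¹⁰ J

Dipole moment p = qd = (2.34×10⁻¹¹ C)(6.90×10⁻⁴ m) = 1.615×10⁻¹⁴ C·m.
W_ext = ΔU = U(θ₂) − U(θ₁) = −pE cosθ₂ − (−pE cosθ₁) = pE(cosθ₁ − cosθ₂).
W = (1.615×10⁻¹⁴)(5440)·(cos120° − cos45°) = (8.786×10⁻¹¹)·(-1.2071) = -1.061×10⁻¹⁰ J.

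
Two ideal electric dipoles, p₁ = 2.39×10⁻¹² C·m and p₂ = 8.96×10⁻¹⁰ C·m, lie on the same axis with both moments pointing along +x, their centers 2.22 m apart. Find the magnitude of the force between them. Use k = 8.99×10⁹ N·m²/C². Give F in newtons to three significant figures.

F ≈ 4.76×10⁻¹² N

On-axis field of dipole 1 at distance r: E = 2kp₁/r³. Force on dipole 2 is F = p₂·dE/dr (gradient along axis).
dE/dr = −6kp₁/r⁴, so |F| = 6kp₁p₂/r⁴ (attractive for aligned moments).
F = 6(8.99×10⁹)(2.39×10⁻¹²)(8.96×10⁻¹⁰)/(2.22)⁴ = 4.756×10⁻¹² N.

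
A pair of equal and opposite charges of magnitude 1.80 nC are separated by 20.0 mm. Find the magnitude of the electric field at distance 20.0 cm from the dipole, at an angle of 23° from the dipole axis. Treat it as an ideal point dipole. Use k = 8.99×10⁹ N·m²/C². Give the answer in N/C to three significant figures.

E ≈ 76.1 N/C

Dipole moment p = qd = (1.80×10⁻⁹ C)(0.0200 m) = 3.60×10⁻¹¹ C·m.
At angle θ the dipole field magnitude is E = (kp/r³)·√(1 + 3cos²θ).
kp/r³ = (8.99×10⁹)(3.60×10⁻¹¹) / (0.200)³ = 40.45 N/C.
√(1 + 3cos²23°) = √(1 + 3·0.8473) = √3.5420 ≈ 1.8820.
E ≈ 40.45 × 1.882 = 76.14 N/C.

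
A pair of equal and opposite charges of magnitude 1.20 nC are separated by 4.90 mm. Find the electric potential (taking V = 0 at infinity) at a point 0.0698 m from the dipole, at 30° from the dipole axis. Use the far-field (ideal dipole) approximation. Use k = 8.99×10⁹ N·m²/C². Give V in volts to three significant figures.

Dipole moment p = qd = (1.20×10⁻⁹ C)(0.00490 m) = 5.88×10⁻¹² C·m.
The dipole potential is V = kp cosθ / r².
V = (8.99×10⁹)(5.88×10⁻¹²)·cos30° / (0.0698)² = 9.396 V.

V ≈ 9.40 V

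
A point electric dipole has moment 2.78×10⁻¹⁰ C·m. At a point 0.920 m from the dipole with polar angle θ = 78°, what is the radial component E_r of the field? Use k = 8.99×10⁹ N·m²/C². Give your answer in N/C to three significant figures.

E_r ≈ 1.33 N/C

For a dipole, E_r = (2kp cosθ)/r³.
kp/r³ = (8.99×10⁹)(2.78×10⁻¹⁰)/(0.920)³ = 3.210 N/C.
E_r = 2·3.210·cos78° = 1.335 N/C.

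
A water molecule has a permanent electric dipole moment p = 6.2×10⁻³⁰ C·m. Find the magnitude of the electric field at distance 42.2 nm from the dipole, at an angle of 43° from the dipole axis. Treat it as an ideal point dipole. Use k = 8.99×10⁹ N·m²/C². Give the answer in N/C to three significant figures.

E ≈ 1200 N/C

At angle θ the dipole field magnitude is E = (kp/r³)·√(1 + 3cos²θ).
kp/r³ = (8.99×10⁹)(6.20×10⁻³⁰) / (4.22×10⁻⁸)³ = 741.7 N/C.
√(1 + 3cos²43°) = √(1 + 3·0.5349) = √2.6046 ≈ 1.6139.
E ≈ 741.7 × 1.614 = 1197 N/C.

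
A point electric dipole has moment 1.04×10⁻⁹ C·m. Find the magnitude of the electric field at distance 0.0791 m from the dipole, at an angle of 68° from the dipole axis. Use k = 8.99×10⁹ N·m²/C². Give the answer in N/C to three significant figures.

At angle θ the dipole field magnitude is E = (kp/r³)·√(1 + 3cos²θ).
kp/r³ = (8.99×10⁹)(1.04×10⁻⁹) / (0.0791)³ = 1.889×10⁴ N/C.
√(1 + 3cos²68°) = √(1 + 3·0.1403) = √1.4210 ≈ 1.1921.
E ≈ 1.889×10⁴ × 1.192 = 2.252×10⁴ N/C.

E ≈ 2.25×10⁴ N/C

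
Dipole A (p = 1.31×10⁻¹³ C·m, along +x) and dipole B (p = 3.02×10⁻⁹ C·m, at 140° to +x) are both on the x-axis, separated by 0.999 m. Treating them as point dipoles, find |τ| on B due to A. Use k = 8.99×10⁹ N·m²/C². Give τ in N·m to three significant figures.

The second dipole sits on the axis of the first, so the field there is axial: E₁ = 2kp₁/r³ along +x.
E₁ = 2(8.99×10⁹)(1.31×10⁻¹³)/(0.999)³ = 0.002362 N/C.
Torque on the second dipole: τ = p₂ E₁ sinθ.
τ = (3.02×10⁻⁹)(0.002362)·sin140° = 4.586×10⁻¹² N·m.

τ ≈ 4.59×10⁻¹² N·m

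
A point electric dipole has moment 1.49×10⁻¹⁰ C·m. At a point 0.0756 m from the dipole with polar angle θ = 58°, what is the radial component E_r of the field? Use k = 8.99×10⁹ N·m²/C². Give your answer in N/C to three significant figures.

E_r ≈ 3290 N/C

For a dipole, E_r = (2kp cosθ)/r³.
kp/r³ = (8.99×10⁹)(1.49×10⁻¹⁰)/(0.0756)³ = 3100 N/C.
E_r = 2·3100·cos58° = 3286 N/C.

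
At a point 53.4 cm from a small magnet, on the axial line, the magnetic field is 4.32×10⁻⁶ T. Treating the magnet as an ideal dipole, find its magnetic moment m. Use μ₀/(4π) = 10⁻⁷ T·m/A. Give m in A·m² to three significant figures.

m ≈ 3.29 A·m²

On axis B = (μ₀/4π)·2m/r³, so m = Br³·4π/(μ₀·2).
m = (4.32×10⁻⁶)·(0.534)³ / (2·10⁻⁷) = 3.289 A·m².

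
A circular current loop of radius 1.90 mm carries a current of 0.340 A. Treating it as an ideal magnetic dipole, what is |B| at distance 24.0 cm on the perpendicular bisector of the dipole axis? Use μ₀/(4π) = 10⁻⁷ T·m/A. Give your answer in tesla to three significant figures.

Magnetic moment m = IA = Iπa² = (0.340)·π·(0.00190)² = 3.856×10⁻⁶ A·m².
In the equatorial plane B = (μ₀/4π)·m/r³ (half the axial value).
B = (10⁻⁷)·(3.856×10⁻⁶) / (0.240)³ = 2.789×10⁻¹¹ T.

B ≈ 2.79×10⁻¹¹ T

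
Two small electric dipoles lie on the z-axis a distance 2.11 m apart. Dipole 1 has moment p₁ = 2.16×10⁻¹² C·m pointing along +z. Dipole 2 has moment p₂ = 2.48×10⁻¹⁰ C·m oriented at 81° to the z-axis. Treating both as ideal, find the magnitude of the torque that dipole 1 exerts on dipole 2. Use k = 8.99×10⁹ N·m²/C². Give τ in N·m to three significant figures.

The second dipole sits on the axis of the first, so the field there is axial: E₁ = 2kp₁/r³ along +z.
E₁ = 2(8.99×10⁹)(2.16×10⁻¹²)/(2.11)³ = 0.004134 N/C.
Torque on the second dipole: τ = p₂ E₁ sinθ.
τ = (2.48×10⁻¹⁰)(0.004134)·sin81° = 1.013×10⁻¹² N·m.

τ ≈ 1.01×10⁻¹² N·m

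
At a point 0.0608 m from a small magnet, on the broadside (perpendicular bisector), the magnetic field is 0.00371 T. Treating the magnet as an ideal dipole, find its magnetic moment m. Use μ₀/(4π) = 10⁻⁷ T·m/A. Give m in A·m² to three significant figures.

In the equatorial plane B = (μ₀/4π)·m/r³, so m = Br³·4π/(μ₀).
m = (0.00371)·(0.0608)³ / (10⁻⁷) = 8.338 A·m².

m ≈ 8.34 A·m²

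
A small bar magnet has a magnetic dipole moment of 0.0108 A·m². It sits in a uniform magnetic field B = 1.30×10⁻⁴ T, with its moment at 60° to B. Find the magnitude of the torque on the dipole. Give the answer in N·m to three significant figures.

τ ≈ 1.22×10⁻⁶ N·m

Torque on a magnetic dipole: τ = mB sinθ.
τ = (0.0108)(1.30×10⁻⁴)·sin60° = 1.216×10⁻⁶ N·m.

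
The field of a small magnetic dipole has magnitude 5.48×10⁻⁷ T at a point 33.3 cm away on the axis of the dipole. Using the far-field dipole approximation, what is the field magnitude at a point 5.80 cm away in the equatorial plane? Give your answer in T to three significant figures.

Dipole fields scale as 1/r³ in the far field.
The axial field is twice the equatorial field at the same r, so the geometry factor is 1/2.
B₂ = B₁ · (1/2) · (r₁/r₂)³ = 5.48×10⁻⁷ · 0.5 · (33.3/5.80)³.
(r₁/r₂)³ = (5.741)³ = 189.3.
B₂ ≈ 5.186×10⁻⁵ T.

B ≈ 5.19×10⁻⁵ T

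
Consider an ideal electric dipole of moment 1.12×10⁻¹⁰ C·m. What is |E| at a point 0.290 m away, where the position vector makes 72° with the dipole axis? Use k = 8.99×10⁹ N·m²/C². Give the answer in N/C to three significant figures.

E ≈ 46.8 N/C

At angle θ the dipole field magnitude is E = (kp/r³)·√(1 + 3cos²θ).
kp/r³ = (8.99×10⁹)(1.12×10⁻¹⁰) / (0.290)³ = 41.28 N/C.
√(1 + 3cos²72°) = √(1 + 3·0.0955) = √1.2865 ≈ 1.1342.
E ≈ 41.28 × 1.134 = 46.83 N/C.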